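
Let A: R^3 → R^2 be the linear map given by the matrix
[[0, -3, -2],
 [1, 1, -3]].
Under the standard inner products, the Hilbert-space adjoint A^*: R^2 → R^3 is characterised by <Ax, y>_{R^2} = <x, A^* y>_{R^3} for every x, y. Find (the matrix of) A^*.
A^* = A^T =
[[0, 1],
 [-3, 1],
 [-2, -3]]

For real matrices with standard dot products, the defining identity <Ax, y> = <x, A^* y> gives (Ax)^T y = x^T (A^*) y, i.e. x^T A^T y = x^T (A^*) y. Since this holds for all x, y, we must have A^* = A^T. Therefore
A^* =
[[0, 1],
 [-3, 1],
 [-2, -3]].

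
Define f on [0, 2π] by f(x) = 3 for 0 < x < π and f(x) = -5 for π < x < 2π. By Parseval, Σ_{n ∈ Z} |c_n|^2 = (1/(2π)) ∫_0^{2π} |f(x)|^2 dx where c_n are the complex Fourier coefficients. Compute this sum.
Σ |c_n|^2 = 17

Parseval equates the L^2 energy of f (normalised by 1/(2π)) with the ℓ^2 sum of its Fourier coefficients: (1/(2π)) ∫_0^{2π} |f|^2 = Σ |c_n|^2.
Compute the left side: (1/(2π)) [∫_0^π 3^2 dx + ∫_π^{2π} (-5)^2 dx] = (1/(2π)) · (9π + 25π) = (9 + 25)/2 = 17.
So Σ_{n ∈ Z} |c_n|^2 = 17.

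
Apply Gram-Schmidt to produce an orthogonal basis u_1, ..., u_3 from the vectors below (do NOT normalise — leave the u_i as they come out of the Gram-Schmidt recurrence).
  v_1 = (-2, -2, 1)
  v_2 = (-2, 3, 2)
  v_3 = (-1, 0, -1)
Orthogonal basis:
  u_1 = (-2, -2, 1)
  u_2 = (-2, 3, 2)
  u_3 = (-7/9, 2/9, -10/9)

Apply the Gram-Schmidt recurrence
  u_1 = v_1
  u_i = v_i − Σ_{j<i} ((v_i · u_j) / (u_j · u_j)) · u_j.

Step by step this gives:
  u_1 = (-2, -2, 1)
  u_2 = (-2, 3, 2)
  u_3 = (-7/9, 2/9, -10/9)

Orthogonality check:
  u_2 · u_1 = 0 (should be 0)
  u_3 · u_1 = 0 (should be 0)
  u_3 · u_2 = 0 (should be 0)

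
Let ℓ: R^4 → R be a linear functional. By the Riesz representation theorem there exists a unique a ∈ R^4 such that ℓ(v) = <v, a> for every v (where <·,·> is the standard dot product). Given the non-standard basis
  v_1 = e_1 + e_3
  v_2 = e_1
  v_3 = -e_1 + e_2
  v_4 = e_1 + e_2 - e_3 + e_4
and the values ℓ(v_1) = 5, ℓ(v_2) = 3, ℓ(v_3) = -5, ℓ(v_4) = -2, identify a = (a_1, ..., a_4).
a = (3, -2, 2, -1)

Write a = (a_1, ..., a_4) in the standard basis. For each basis vector v_i, ℓ(v_i) = <v_i, a> is a linear equation in the a_j's. Collect the n equations into a matrix system V a = ℓ, where row i of V is v_i (expressed in the standard basis). Since V is invertible (lower-triangular with 1s on the diagonal, up to permutation), solve by back-substitution:
  V =
[[1, 0, 1, 0],
 [1, 0, 0, 0],
 [-1, 1, 0, 0],
 [1, 1, -1, 1]]
  V a = (5, 3, -5, -2)
Solving gives a = (3, -2, 2, -1).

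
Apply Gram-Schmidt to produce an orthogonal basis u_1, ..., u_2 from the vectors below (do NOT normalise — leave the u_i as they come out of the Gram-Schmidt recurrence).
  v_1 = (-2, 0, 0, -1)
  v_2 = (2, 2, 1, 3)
Orthogonal basis:
  u_1 = (-2, 0, 0, -1)
  u_2 = (-4/5, 2, 1, 8/5)

Apply the Gram-Schmidt recurrence
  u_1 = v_1
  u_i = v_i − Σ_{j<i} ((v_i · u_j) / (u_j · u_j)) · u_j.

Step by step this gives:
  u_1 = (-2, 0, 0, -1)
  u_2 = (-4/5, 2, 1, 8/5)

Orthogonality check:
  u_2 · u_1 = 0 (should be 0)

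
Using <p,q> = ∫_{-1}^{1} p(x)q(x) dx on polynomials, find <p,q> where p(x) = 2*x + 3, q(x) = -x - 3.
<p,q> = -58/3

Expand the product: p(x)·q(x) = -2*x^2 - 9*x - 9.
∫_{-1}^{1} of each monomial x^k gives [2/(k+1) if k even, 0 if k odd]. Integrating term-by-term (or equivalently evaluating the antiderivative F(x) = -2*x^3/3 - 9*x^2/2 - 9*x at the endpoints):
  F(1) − F(−1) = -85/6 − (31/6) = -58/3.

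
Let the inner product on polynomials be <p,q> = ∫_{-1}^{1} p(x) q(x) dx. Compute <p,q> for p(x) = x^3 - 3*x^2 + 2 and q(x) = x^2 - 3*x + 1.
<p,q> = 14/15

Expand the product: p(x)·q(x) = x^5 - 6*x^4 + 10*x^3 - x^2 - 6*x + 2.
∫_{-1}^{1} of each monomial x^k gives [2/(k+1) if k even, 0 if k odd]. Integrating term-by-term (or equivalently evaluating the antiderivative F(x) = x^6/6 - 6*x^5/5 + 5*x^4/2 - x^3/3 - 3*x^2 + 2*x at the endpoints):
  F(1) − F(−1) = 2/15 − (-4/5) = 14/15.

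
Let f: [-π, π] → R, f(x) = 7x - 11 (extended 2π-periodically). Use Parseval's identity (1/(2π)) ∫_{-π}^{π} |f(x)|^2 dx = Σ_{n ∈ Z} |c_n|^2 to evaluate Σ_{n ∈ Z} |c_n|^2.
Σ |c_n|^2 = 49π^2/3 + 121

Expand and integrate term by term over [-π, π]:
  ∫ (7x)^2 dx = 49·(2π^3/3); ∫ 2·7·(-11)·x dx = 0 (odd integrand); ∫ (-11)^2 dx = 121·2π.
So (1/(2π)) ∫_{-π}^{π} (7x - 11)^2 dx = 49π^2/3 + 121 = 49π^2/3 + 121.
Parseval ⇒ Σ |c_n|^2 = 49π^2/3 + 121.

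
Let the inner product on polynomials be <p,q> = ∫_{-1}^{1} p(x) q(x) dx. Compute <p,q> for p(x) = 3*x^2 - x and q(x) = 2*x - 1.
<p,q> = -10/3

Expand the product: p(x)·q(x) = 6*x^3 - 5*x^2 + x.
∫_{-1}^{1} of each monomial x^k gives [2/(k+1) if k even, 0 if k odd]. Integrating term-by-term (or equivalently evaluating the antiderivative F(x) = 3*x^4/2 - 5*x^3/3 + x^2/2 at the endpoints):
  F(1) − F(−1) = 1/3 − (11/3) = -10/3.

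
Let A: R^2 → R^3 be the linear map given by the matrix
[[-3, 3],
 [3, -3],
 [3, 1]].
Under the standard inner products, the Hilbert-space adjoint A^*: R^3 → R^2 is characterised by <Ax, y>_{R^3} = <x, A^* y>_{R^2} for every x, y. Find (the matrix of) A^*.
A^* = A^T =
[[-3, 3, 3],
 [3, -3, 1]]

For real matrices with standard dot products, the defining identity <Ax, y> = <x, A^* y> gives (Ax)^T y = x^T (A^*) y, i.e. x^T A^T y = x^T (A^*) y. Since this holds for all x, y, we must have A^* = A^T. Therefore
A^* =
[[-3, 3, 3],
 [3, -3, 1]].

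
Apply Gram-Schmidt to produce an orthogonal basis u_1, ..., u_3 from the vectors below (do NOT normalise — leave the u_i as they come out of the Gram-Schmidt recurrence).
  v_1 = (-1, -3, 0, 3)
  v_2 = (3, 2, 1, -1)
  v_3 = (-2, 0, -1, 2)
Orthogonal basis:
  u_1 = (-1, -3, 0, 3)
  u_2 = (45/19, 2/19, 1, 17/19)
  u_3 = (-15/47, 62/47, -22/47, 57/47)

Apply the Gram-Schmidt recurrence
  u_1 = v_1
  u_i = v_i − Σ_{j<i} ((v_i · u_j) / (u_j · u_j)) · u_j.

Step by step this gives:
  u_1 = (-1, -3, 0, 3)
  u_2 = (45/19, 2/19, 1, 17/19)
  u_3 = (-15/47, 62/47, -22/47, 57/47)

Orthogonality check:
  u_2 · u_1 = 0 (should be 0)
  u_3 · u_1 = 0 (should be 0)
  u_3 · u_2 = 0 (should be 0)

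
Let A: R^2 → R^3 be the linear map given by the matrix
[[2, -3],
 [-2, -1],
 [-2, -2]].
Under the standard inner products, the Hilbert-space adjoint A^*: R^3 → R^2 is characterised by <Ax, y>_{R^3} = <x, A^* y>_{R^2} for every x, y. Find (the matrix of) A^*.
A^* = A^T =
[[2, -2, -2],
 [-3, -1, -2]]

For real matrices with standard dot products, the defining identity <Ax, y> = <x, A^* y> gives (Ax)^T y = x^T (A^*) y, i.e. x^T A^T y = x^T (A^*) y. Since this holds for all x, y, we must have A^* = A^T. Therefore
A^* =
[[2, -2, -2],
 [-3, -1, -2]].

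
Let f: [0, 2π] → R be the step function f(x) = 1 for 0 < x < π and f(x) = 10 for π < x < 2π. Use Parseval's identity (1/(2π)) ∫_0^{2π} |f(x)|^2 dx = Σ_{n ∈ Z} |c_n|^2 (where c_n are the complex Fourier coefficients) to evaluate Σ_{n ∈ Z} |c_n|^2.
Σ |c_n|^2 = 101/2

Parseval equates the L^2 energy of f (normalised by 1/(2π)) with the ℓ^2 sum of its Fourier coefficients: (1/(2π)) ∫_0^{2π} |f|^2 = Σ |c_n|^2.
Compute the left side: (1/(2π)) [∫_0^π 1^2 dx + ∫_π^{2π} 10^2 dx] = (1/(2π)) · (1π + 100π) = (1 + 100)/2 = 101/2.
So Σ_{n ∈ Z} |c_n|^2 = 101/2.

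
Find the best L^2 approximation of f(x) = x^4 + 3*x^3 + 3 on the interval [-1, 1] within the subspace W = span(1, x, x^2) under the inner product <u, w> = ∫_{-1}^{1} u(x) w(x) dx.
g(x) = 6*x^2/7 + 9*x/5 + 102/35

The best approximation g ∈ W is the orthogonal projection of f onto W. Writing g = a_0 + a_1 x + a_2 x^2, the coefficients solve the normal equations G · a = b where
  G_{ij} = <φ_i, φ_j> and b_i = <f, φ_i>, with φ_0 = 1, φ_1 = x, φ_2 = x^2.
G =
  [2, 0, 2/3]
  [0, 2/3, 0]
  [2/3, 0, 2/5],
b = (32/5, 6/5, 16/7).
Solving gives a_0 = 102/35, a_1 = 9/5, a_2 = 6/7, so
  g(x) = 6*x^2/7 + 9*x/5 + 102/35.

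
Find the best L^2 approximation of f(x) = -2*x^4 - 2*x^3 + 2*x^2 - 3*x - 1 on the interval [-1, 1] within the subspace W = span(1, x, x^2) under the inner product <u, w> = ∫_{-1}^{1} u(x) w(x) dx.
g(x) = 2*x^2/7 - 21*x/5 - 29/35

The best approximation g ∈ W is the orthogonal projection of f onto W. Writing g = a_0 + a_1 x + a_2 x^2, the coefficients solve the normal equations G · a = b where
  G_{ij} = <φ_i, φ_j> and b_i = <f, φ_i>, with φ_0 = 1, φ_1 = x, φ_2 = x^2.
G =
  [2, 0, 2/3]
  [0, 2/3, 0]
  [2/3, 0, 2/5],
b = (-22/15, -14/5, -46/105).
Solving gives a_0 = -29/35, a_1 = -21/5, a_2 = 2/7, so
  g(x) = 2*x^2/7 - 21*x/5 - 29/35.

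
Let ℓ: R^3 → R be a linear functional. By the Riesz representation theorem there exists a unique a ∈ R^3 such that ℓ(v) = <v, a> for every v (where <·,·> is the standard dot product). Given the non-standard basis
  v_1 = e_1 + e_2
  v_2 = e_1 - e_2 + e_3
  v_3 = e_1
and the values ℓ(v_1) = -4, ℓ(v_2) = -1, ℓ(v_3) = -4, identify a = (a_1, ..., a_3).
a = (-4, 0, 3)

Write a = (a_1, ..., a_3) in the standard basis. For each basis vector v_i, ℓ(v_i) = <v_i, a> is a linear equation in the a_j's. Collect the n equations into a matrix system V a = ℓ, where row i of V is v_i (expressed in the standard basis). Since V is invertible (lower-triangular with 1s on the diagonal, up to permutation), solve by back-substitution:
  V =
[[1, 1, 0],
 [1, -1, 1],
 [1, 0, 0]]
  V a = (-4, -1, -4)
Solving gives a = (-4, 0, 3).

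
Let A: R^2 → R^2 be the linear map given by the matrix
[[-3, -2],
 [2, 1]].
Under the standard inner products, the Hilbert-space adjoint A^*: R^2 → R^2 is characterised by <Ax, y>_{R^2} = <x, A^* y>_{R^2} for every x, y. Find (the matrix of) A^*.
A^* = A^T =
[[-3, 2],
 [-2, 1]]

For real matrices with standard dot products, the defining identity <Ax, y> = <x, A^* y> gives (Ax)^T y = x^T (A^*) y, i.e. x^T A^T y = x^T (A^*) y. Since this holds for all x, y, we must have A^* = A^T. Therefore
A^* =
[[-3, 2],
 [-2, 1]].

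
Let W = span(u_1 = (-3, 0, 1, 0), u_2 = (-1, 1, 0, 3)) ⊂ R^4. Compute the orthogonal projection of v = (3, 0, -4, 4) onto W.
proj_W(v) = (381/101, 129/101, -170/101, 387/101)

Set up U = [u_1 | ... | u_2] ∈ R^(4×2). The projector onto W = col(U) is P = U (U^T U)^(-1) U^T.
Compute U^T U =
  [10, 3]
  [3, 11],
and U^T v = (-13, 9).
Solve U^T U · c = U^T v for the coefficients: c = (-170/101, 129/101). The projection is proj_W(v) = U c.
Check: (v - proj_W(v)) · u_1 = 0  (should be 0).
Check: (v - proj_W(v)) · u_2 = 0  (should be 0).
Result: proj_W(v) = (381/101, 129/101, -170/101, 387/101).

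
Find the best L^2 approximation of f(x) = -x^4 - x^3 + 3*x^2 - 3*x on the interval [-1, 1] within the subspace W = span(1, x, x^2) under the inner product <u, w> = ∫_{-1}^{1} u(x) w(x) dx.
g(x) = 15*x^2/7 - 18*x/5 + 3/35

The best approximation g ∈ W is the orthogonal projection of f onto W. Writing g = a_0 + a_1 x + a_2 x^2, the coefficients solve the normal equations G · a = b where
  G_{ij} = <φ_i, φ_j> and b_i = <f, φ_i>, with φ_0 = 1, φ_1 = x, φ_2 = x^2.
G =
  [2, 0, 2/3]
  [0, 2/3, 0]
  [2/3, 0, 2/5],
b = (8/5, -12/5, 32/35).
Solving gives a_0 = 3/35, a_1 = -18/5, a_2 = 15/7, so
  g(x) = 15*x^2/7 - 18*x/5 + 3/35.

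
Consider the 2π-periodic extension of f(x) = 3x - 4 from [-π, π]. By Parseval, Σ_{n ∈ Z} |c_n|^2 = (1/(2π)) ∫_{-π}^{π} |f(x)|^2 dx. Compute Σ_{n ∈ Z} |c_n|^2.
Σ |c_n|^2 = 3π^2 + 16

Expand and integrate term by term over [-π, π]:
  ∫ (3x)^2 dx = 9·(2π^3/3); ∫ 2·3·(-4)·x dx = 0 (odd integrand); ∫ (-4)^2 dx = 16·2π.
So (1/(2π)) ∫_{-π}^{π} (3x - 4)^2 dx = 9π^2/3 + 16 = 3π^2 + 16.
Parseval ⇒ Σ |c_n|^2 = 3π^2 + 16.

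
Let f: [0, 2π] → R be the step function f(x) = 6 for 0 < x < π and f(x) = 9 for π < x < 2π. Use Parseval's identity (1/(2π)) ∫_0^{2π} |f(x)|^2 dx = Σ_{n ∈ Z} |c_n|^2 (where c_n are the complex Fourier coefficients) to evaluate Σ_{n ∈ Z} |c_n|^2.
Σ |c_n|^2 = 117/2

Parseval equates the L^2 energy of f (normalised by 1/(2π)) with the ℓ^2 sum of its Fourier coefficients: (1/(2π)) ∫_0^{2π} |f|^2 = Σ |c_n|^2.
Compute the left side: (1/(2π)) [∫_0^π 6^2 dx + ∫_π^{2π} 9^2 dx] = (1/(2π)) · (36π + 81π) = (36 + 81)/2 = 117/2.
So Σ_{n ∈ Z} |c_n|^2 = 117/2.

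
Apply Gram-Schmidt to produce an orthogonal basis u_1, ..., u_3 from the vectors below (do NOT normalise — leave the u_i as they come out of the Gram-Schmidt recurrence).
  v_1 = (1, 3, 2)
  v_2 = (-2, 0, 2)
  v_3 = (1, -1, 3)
Orthogonal basis:
  u_1 = (1, 3, 2)
  u_2 = (-15/7, -3/7, 12/7)
  u_3 = (5/3, -5/3, 5/3)

Apply the Gram-Schmidt recurrence
  u_1 = v_1
  u_i = v_i − Σ_{j<i} ((v_i · u_j) / (u_j · u_j)) · u_j.

Step by step this gives:
  u_1 = (1, 3, 2)
  u_2 = (-15/7, -3/7, 12/7)
  u_3 = (5/3, -5/3, 5/3)

Orthogonality check:
  u_2 · u_1 = 0 (should be 0)
  u_3 · u_1 = 0 (should be 0)
  u_3 · u_2 = 0 (should be 0)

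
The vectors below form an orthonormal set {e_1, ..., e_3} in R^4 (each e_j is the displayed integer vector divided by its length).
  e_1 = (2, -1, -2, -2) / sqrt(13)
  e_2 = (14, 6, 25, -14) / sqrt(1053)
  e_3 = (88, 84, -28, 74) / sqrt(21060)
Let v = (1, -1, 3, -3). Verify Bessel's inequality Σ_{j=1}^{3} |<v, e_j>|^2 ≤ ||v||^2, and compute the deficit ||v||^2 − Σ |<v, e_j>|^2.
Σ |<v, e_j>|^2 = 1291/65; ||v||^2 = 20; deficit = 9/65

Write each e_j = u_j / sqrt(<u_j, u_j>) where u_j is the displayed integer vector. Then <v, e_j> = <v, u_j> / sqrt(<u_j, u_j>), so |<v, e_j>|^2 = <v, u_j>^2 / <u_j, u_j>.
Coefficients: <v, e_1> = 3/sqrt(13), <v, e_2> = 125/sqrt(1053), <v, e_3> = -302/sqrt(21060).
Square and sum: Σ |<v, e_j>|^2 = 1291/65.
Compute ||v||^2 = v·v = 20.
Deficit = 20 − 1291/65 = 9/65 ≥ 0, confirming Bessel's inequality. (The deficit equals ||v − Σ <v,e_j> e_j||^2, the squared distance from v to span{e_j}.)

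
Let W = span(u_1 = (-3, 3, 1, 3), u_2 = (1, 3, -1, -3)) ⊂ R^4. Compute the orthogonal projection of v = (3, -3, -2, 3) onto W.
proj_W(v) = (3/4, -15/4, 1/4, 3/4)

Set up U = [u_1 | ... | u_2] ∈ R^(4×2). The projector onto W = col(U) is P = U (U^T U)^(-1) U^T.
Compute U^T U =
  [28, -4]
  [-4, 20],
and U^T v = (-11, -13).
Solve U^T U · c = U^T v for the coefficients: c = (-1/2, -3/4). The projection is proj_W(v) = U c.
Check: (v - proj_W(v)) · u_1 = 0  (should be 0).
Check: (v - proj_W(v)) · u_2 = 0  (should be 0).
Result: proj_W(v) = (3/4, -15/4, 1/4, 3/4).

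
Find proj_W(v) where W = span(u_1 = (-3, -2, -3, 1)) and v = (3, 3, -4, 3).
proj_W(v) = (0, 0, 0, 0)

Set up U = [u_1 | ... | u_1] ∈ R^(4×1). The projector onto W = col(U) is P = U (U^T U)^(-1) U^T.
Compute U^T U =
  [23],
and U^T v = (0).
Solve U^T U · c = U^T v for the coefficients: c = (0). The projection is proj_W(v) = U c.
Check: (v - proj_W(v)) · u_1 = 0  (should be 0).
Result: proj_W(v) = (0, 0, 0, 0).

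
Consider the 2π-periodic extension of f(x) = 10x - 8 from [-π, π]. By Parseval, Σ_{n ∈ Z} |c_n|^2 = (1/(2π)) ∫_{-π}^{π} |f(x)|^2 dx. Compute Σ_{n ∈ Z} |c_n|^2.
Σ |c_n|^2 = 100π^2/3 + 64

Expand and integrate term by term over [-π, π]:
  ∫ (10x)^2 dx = 100·(2π^3/3); ∫ 2·10·(-8)·x dx = 0 (odd integrand); ∫ (-8)^2 dx = 64·2π.
So (1/(2π)) ∫_{-π}^{π} (10x - 8)^2 dx = 100π^2/3 + 64 = 100π^2/3 + 64.
Parseval ⇒ Σ |c_n|^2 = 100π^2/3 + 64.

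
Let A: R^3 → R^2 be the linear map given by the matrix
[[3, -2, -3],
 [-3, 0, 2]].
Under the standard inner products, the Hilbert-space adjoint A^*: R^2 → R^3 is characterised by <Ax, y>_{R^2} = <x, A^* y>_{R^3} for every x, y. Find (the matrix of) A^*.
A^* = A^T =
[[3, -3],
 [-2, 0],
 [-3, 2]]

For real matrices with standard dot products, the defining identity <Ax, y> = <x, A^* y> gives (Ax)^T y = x^T (A^*) y, i.e. x^T A^T y = x^T (A^*) y. Since this holds for all x, y, we must have A^* = A^T. Therefore
A^* =
[[3, -3],
 [-2, 0],
 [-3, 2]].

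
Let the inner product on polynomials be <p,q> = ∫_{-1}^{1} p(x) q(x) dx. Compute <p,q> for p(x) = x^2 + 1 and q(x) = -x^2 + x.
<p,q> = -16/15

Expand the product: p(x)·q(x) = -x^4 + x^3 - x^2 + x.
∫_{-1}^{1} of each monomial x^k gives [2/(k+1) if k even, 0 if k odd]. Integrating term-by-term (or equivalently evaluating the antiderivative F(x) = -x^5/5 + x^4/4 - x^3/3 + x^2/2 at the endpoints):
  F(1) − F(−1) = 13/60 − (77/60) = -16/15.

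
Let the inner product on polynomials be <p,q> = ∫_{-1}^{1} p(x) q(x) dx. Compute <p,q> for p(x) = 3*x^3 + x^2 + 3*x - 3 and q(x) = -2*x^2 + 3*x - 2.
<p,q> = 352/15

Expand the product: p(x)·q(x) = -6*x^5 + 7*x^4 - 9*x^3 + 13*x^2 - 15*x + 6.
∫_{-1}^{1} of each monomial x^k gives [2/(k+1) if k even, 0 if k odd]. Integrating term-by-term (or equivalently evaluating the antiderivative F(x) = -x^6 + 7*x^5/5 - 9*x^4/4 + 13*x^3/3 - 15*x^2/2 + 6*x at the endpoints):
  F(1) − F(−1) = 59/60 − (-1349/60) = 352/15.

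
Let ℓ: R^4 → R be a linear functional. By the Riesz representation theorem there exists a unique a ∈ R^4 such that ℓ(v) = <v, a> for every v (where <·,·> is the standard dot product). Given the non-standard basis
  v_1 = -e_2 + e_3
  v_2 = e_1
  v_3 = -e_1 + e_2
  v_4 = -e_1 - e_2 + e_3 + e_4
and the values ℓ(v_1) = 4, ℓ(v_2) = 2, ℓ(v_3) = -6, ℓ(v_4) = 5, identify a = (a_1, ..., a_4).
a = (2, -4, 0, 3)

Write a = (a_1, ..., a_4) in the standard basis. For each basis vector v_i, ℓ(v_i) = <v_i, a> is a linear equation in the a_j's. Collect the n equations into a matrix system V a = ℓ, where row i of V is v_i (expressed in the standard basis). Since V is invertible (lower-triangular with 1s on the diagonal, up to permutation), solve by back-substitution:
  V =
[[0, -1, 1, 0],
 [1, 0, 0, 0],
 [-1, 1, 0, 0],
 [-1, -1, 1, 1]]
  V a = (4, 2, -6, 5)
Solving gives a = (2, -4, 0, 3).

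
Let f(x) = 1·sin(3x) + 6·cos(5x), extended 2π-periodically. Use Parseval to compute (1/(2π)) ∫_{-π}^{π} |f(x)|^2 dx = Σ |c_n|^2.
Σ |c_n|^2 = 37/2

Expand |f|^2 and use orthogonality of {sin(nx), cos(mx)} on [-π, π]:
  ∫_{-π}^{π} sin(nx)^2 dx = π, ∫ cos(mx)^2 dx = π, and cross terms integrate to 0.
So ∫_{-π}^{π} f(x)^2 dx = 1^2 · π + 6^2 · π = (1 + 36)π.
Divide by 2π: (1 + 36)/2 = 37/2.
By Parseval, this equals Σ |c_n|^2.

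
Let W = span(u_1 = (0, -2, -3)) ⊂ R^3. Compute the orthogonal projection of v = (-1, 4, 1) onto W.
proj_W(v) = (0, 22/13, 33/13)

Set up U = [u_1 | ... | u_1] ∈ R^(3×1). The projector onto W = col(U) is P = U (U^T U)^(-1) U^T.
Compute U^T U =
  [13],
and U^T v = (-11).
Solve U^T U · c = U^T v for the coefficients: c = (-11/13). The projection is proj_W(v) = U c.
Check: (v - proj_W(v)) · u_1 = 0  (should be 0).
Result: proj_W(v) = (0, 22/13, 33/13).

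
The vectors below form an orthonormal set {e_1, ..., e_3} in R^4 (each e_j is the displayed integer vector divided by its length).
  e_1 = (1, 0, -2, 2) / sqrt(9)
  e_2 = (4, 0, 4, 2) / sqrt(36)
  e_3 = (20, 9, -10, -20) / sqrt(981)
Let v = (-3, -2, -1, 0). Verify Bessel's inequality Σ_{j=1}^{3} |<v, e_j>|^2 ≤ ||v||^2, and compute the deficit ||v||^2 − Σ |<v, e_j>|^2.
Σ |<v, e_j>|^2 = 1301/109; ||v||^2 = 14; deficit = 225/109

Write each e_j = u_j / sqrt(<u_j, u_j>) where u_j is the displayed integer vector. Then <v, e_j> = <v, u_j> / sqrt(<u_j, u_j>), so |<v, e_j>|^2 = <v, u_j>^2 / <u_j, u_j>.
Coefficients: <v, e_1> = -1/sqrt(9), <v, e_2> = -16/sqrt(36), <v, e_3> = -68/sqrt(981).
Square and sum: Σ |<v, e_j>|^2 = 1301/109.
Compute ||v||^2 = v·v = 14.
Deficit = 14 − 1301/109 = 225/109 ≥ 0, confirming Bessel's inequality. (The deficit equals ||v − Σ <v,e_j> e_j||^2, the squared distance from v to span{e_j}.)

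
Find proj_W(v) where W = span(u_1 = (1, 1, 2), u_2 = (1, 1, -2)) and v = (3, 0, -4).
proj_W(v) = (3/2, 3/2, -4)

Set up U = [u_1 | ... | u_2] ∈ R^(3×2). The projector onto W = col(U) is P = U (U^T U)^(-1) U^T.
Compute U^T U =
  [6, -2]
  [-2, 6],
and U^T v = (-5, 11).
Solve U^T U · c = U^T v for the coefficients: c = (-1/4, 7/4). The projection is proj_W(v) = U c.
Check: (v - proj_W(v)) · u_1 = 0  (should be 0).
Check: (v - proj_W(v)) · u_2 = 0  (should be 0).
Result: proj_W(v) = (3/2, 3/2, -4).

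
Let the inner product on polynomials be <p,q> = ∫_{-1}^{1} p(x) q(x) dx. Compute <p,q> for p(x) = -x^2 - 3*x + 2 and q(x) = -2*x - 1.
<p,q> = 2/3

Expand the product: p(x)·q(x) = 2*x^3 + 7*x^2 - x - 2.
∫_{-1}^{1} of each monomial x^k gives [2/(k+1) if k even, 0 if k odd]. Integrating term-by-term (or equivalently evaluating the antiderivative F(x) = x^4/2 + 7*x^3/3 - x^2/2 - 2*x at the endpoints):
  F(1) − F(−1) = 1/3 − (-1/3) = 2/3.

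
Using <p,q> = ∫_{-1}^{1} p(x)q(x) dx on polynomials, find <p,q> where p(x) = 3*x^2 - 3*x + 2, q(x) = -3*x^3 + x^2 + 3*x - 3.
<p,q> = -268/15

Expand the product: p(x)·q(x) = -9*x^5 + 12*x^4 - 16*x^2 + 15*x - 6.
∫_{-1}^{1} of each monomial x^k gives [2/(k+1) if k even, 0 if k odd]. Integrating term-by-term (or equivalently evaluating the antiderivative F(x) = -3*x^6/2 + 12*x^5/5 - 16*x^3/3 + 15*x^2/2 - 6*x at the endpoints):
  F(1) − F(−1) = -44/15 − (224/15) = -268/15.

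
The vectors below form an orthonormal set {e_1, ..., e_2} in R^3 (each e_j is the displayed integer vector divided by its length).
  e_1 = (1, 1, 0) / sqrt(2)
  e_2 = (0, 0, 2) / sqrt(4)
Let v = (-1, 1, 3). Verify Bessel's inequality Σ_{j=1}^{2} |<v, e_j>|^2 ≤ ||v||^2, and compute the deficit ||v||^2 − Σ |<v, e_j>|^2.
Σ |<v, e_j>|^2 = 9; ||v||^2 = 11; deficit = 2

Write each e_j = u_j / sqrt(<u_j, u_j>) where u_j is the displayed integer vector. Then <v, e_j> = <v, u_j> / sqrt(<u_j, u_j>), so |<v, e_j>|^2 = <v, u_j>^2 / <u_j, u_j>.
Coefficients: <v, e_1> = 0/sqrt(2), <v, e_2> = 6/sqrt(4).
Square and sum: Σ |<v, e_j>|^2 = 9.
Compute ||v||^2 = v·v = 11.
Deficit = 11 − 9 = 2 ≥ 0, confirming Bessel's inequality. (The deficit equals ||v − Σ <v,e_j> e_j||^2, the squared distance from v to span{e_j}.)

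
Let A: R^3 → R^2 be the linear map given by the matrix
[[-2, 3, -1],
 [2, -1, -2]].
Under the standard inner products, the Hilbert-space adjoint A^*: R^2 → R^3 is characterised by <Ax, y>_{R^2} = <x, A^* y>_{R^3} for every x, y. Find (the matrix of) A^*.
A^* = A^T =
[[-2, 2],
 [3, -1],
 [-1, -2]]

For real matrices with standard dot products, the defining identity <Ax, y> = <x, A^* y> gives (Ax)^T y = x^T (A^*) y, i.e. x^T A^T y = x^T (A^*) y. Since this holds for all x, y, we must have A^* = A^T. Therefore
A^* =
[[-2, 2],
 [3, -1],
 [-1, -2]].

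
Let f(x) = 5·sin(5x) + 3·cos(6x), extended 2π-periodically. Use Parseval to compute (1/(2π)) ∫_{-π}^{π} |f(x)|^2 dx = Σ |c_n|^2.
Σ |c_n|^2 = 17

Expand |f|^2 and use orthogonality of {sin(nx), cos(mx)} on [-π, π]:
  ∫_{-π}^{π} sin(nx)^2 dx = π, ∫ cos(mx)^2 dx = π, and cross terms integrate to 0.
So ∫_{-π}^{π} f(x)^2 dx = 5^2 · π + 3^2 · π = (25 + 9)π.
Divide by 2π: (25 + 9)/2 = 17.
By Parseval, this equals Σ |c_n|^2.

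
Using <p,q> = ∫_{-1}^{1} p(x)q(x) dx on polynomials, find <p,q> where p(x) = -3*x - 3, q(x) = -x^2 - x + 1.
<p,q> = -2

Expand the product: p(x)·q(x) = 3*x^3 + 6*x^2 - 3.
∫_{-1}^{1} of each monomial x^k gives [2/(k+1) if k even, 0 if k odd]. Integrating term-by-term (or equivalently evaluating the antiderivative F(x) = 3*x^4/4 + 2*x^3 - 3*x at the endpoints):
  F(1) − F(−1) = -1/4 − (7/4) = -2.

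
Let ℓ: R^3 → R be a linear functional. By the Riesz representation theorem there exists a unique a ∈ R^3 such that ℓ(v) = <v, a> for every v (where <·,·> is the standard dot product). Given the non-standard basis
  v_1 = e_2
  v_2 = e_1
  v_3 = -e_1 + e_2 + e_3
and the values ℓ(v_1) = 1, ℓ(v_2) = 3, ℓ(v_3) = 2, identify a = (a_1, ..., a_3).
a = (3, 1, 4)

Write a = (a_1, ..., a_3) in the standard basis. For each basis vector v_i, ℓ(v_i) = <v_i, a> is a linear equation in the a_j's. Collect the n equations into a matrix system V a = ℓ, where row i of V is v_i (expressed in the standard basis). Since V is invertible (lower-triangular with 1s on the diagonal, up to permutation), solve by back-substitution:
  V =
[[0, 1, 0],
 [1, 0, 0],
 [-1, 1, 1]]
  V a = (1, 3, 2)
Solving gives a = (3, 1, 4).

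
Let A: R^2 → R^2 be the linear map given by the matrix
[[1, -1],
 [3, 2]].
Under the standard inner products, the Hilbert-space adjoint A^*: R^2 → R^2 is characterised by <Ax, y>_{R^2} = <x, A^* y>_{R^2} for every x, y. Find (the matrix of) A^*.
A^* = A^T =
[[1, 3],
 [-1, 2]]

For real matrices with standard dot products, the defining identity <Ax, y> = <x, A^* y> gives (Ax)^T y = x^T (A^*) y, i.e. x^T A^T y = x^T (A^*) y. Since this holds for all x, y, we must have A^* = A^T. Therefore
A^* =
[[1, 3],
 [-1, 2]].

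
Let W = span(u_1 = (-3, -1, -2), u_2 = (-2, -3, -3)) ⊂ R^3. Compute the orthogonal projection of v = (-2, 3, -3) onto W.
proj_W(v) = (-256/83, 99/83, -39/83)

Set up U = [u_1 | ... | u_2] ∈ R^(3×2). The projector onto W = col(U) is P = U (U^T U)^(-1) U^T.
Compute U^T U =
  [14, 15]
  [15, 22],
and U^T v = (9, 4).
Solve U^T U · c = U^T v for the coefficients: c = (138/83, -79/83). The projection is proj_W(v) = U c.
Check: (v - proj_W(v)) · u_1 = 0  (should be 0).
Check: (v - proj_W(v)) · u_2 = 0  (should be 0).
Result: proj_W(v) = (-256/83, 99/83, -39/83).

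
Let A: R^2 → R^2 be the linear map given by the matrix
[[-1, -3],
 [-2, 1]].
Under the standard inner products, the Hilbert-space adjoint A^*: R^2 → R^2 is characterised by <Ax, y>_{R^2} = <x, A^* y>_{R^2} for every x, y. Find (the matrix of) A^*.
A^* = A^T =
[[-1, -2],
 [-3, 1]]

For real matrices with standard dot products, the defining identity <Ax, y> = <x, A^* y> gives (Ax)^T y = x^T (A^*) y, i.e. x^T A^T y = x^T (A^*) y. Since this holds for all x, y, we must have A^* = A^T. Therefore
A^* =
[[-1, -2],
 [-3, 1]].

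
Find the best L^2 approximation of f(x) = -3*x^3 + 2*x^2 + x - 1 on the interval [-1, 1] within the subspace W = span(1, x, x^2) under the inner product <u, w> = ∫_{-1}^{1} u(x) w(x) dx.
g(x) = 2*x^2 - 4*x/5 - 1

The best approximation g ∈ W is the orthogonal projection of f onto W. Writing g = a_0 + a_1 x + a_2 x^2, the coefficients solve the normal equations G · a = b where
  G_{ij} = <φ_i, φ_j> and b_i = <f, φ_i>, with φ_0 = 1, φ_1 = x, φ_2 = x^2.
G =
  [2, 0, 2/3]
  [0, 2/3, 0]
  [2/3, 0, 2/5],
b = (-2/3, -8/15, 2/15).
Solving gives a_0 = -1, a_1 = -4/5, a_2 = 2, so
  g(x) = 2*x^2 - 4*x/5 - 1.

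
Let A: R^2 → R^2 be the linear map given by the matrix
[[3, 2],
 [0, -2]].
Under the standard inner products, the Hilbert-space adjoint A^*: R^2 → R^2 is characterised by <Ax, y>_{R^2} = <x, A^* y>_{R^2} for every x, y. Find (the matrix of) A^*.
A^* = A^T =
[[3, 0],
 [2, -2]]

For real matrices with standard dot products, the defining identity <Ax, y> = <x, A^* y> gives (Ax)^T y = x^T (A^*) y, i.e. x^T A^T y = x^T (A^*) y. Since this holds for all x, y, we must have A^* = A^T. Therefore
A^* =
[[3, 0],
 [2, -2]].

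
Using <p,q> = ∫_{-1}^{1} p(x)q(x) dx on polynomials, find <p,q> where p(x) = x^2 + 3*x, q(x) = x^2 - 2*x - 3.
<p,q> = -28/5

Expand the product: p(x)·q(x) = x^4 + x^3 - 9*x^2 - 9*x.
∫_{-1}^{1} of each monomial x^k gives [2/(k+1) if k even, 0 if k odd]. Integrating term-by-term (or equivalently evaluating the antiderivative F(x) = x^5/5 + x^4/4 - 3*x^3 - 9*x^2/2 at the endpoints):
  F(1) − F(−1) = -141/20 − (-29/20) = -28/5.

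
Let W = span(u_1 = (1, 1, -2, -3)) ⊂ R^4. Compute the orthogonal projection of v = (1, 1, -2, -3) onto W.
proj_W(v) = (1, 1, -2, -3)

Set up U = [u_1 | ... | u_1] ∈ R^(4×1). The projector onto W = col(U) is P = U (U^T U)^(-1) U^T.
Compute U^T U =
  [15],
and U^T v = (15).
Solve U^T U · c = U^T v for the coefficients: c = (1). The projection is proj_W(v) = U c.
Check: (v - proj_W(v)) · u_1 = 0  (should be 0).
Result: proj_W(v) = (1, 1, -2, -3).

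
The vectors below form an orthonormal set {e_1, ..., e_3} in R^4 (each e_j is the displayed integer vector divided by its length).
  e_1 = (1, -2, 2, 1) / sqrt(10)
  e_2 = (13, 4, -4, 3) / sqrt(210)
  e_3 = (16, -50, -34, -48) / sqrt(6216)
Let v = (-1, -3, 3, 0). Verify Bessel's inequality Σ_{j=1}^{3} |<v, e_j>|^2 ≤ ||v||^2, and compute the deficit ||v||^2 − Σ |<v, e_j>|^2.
Σ |<v, e_j>|^2 = 695/37; ||v||^2 = 19; deficit = 8/37

Write each e_j = u_j / sqrt(<u_j, u_j>) where u_j is the displayed integer vector. Then <v, e_j> = <v, u_j> / sqrt(<u_j, u_j>), so |<v, e_j>|^2 = <v, u_j>^2 / <u_j, u_j>.
Coefficients: <v, e_1> = 11/sqrt(10), <v, e_2> = -37/sqrt(210), <v, e_3> = 32/sqrt(6216).
Square and sum: Σ |<v, e_j>|^2 = 695/37.
Compute ||v||^2 = v·v = 19.
Deficit = 19 − 695/37 = 8/37 ≥ 0, confirming Bessel's inequality. (The deficit equals ||v − Σ <v,e_j> e_j||^2, the squared distance from v to span{e_j}.)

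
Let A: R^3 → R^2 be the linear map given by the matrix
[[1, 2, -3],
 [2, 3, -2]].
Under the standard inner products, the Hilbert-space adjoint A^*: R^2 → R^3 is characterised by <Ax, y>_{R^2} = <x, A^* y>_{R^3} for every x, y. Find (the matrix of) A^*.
A^* = A^T =
[[1, 2],
 [2, 3],
 [-3, -2]]

For real matrices with standard dot products, the defining identity <Ax, y> = <x, A^* y> gives (Ax)^T y = x^T (A^*) y, i.e. x^T A^T y = x^T (A^*) y. Since this holds for all x, y, we must have A^* = A^T. Therefore
A^* =
[[1, 2],
 [2, 3],
 [-3, -2]].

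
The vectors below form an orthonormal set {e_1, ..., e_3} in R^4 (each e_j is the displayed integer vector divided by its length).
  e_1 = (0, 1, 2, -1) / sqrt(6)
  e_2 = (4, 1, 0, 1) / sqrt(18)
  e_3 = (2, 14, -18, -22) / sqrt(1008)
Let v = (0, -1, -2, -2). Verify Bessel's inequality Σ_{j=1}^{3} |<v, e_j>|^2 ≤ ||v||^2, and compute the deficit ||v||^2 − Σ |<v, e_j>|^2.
Σ |<v, e_j>|^2 = 177/28; ||v||^2 = 9; deficit = 75/28

Write each e_j = u_j / sqrt(<u_j, u_j>) where u_j is the displayed integer vector. Then <v, e_j> = <v, u_j> / sqrt(<u_j, u_j>), so |<v, e_j>|^2 = <v, u_j>^2 / <u_j, u_j>.
Coefficients: <v, e_1> = -3/sqrt(6), <v, e_2> = -3/sqrt(18), <v, e_3> = 66/sqrt(1008).
Square and sum: Σ |<v, e_j>|^2 = 177/28.
Compute ||v||^2 = v·v = 9.
Deficit = 9 − 177/28 = 75/28 ≥ 0, confirming Bessel's inequality. (The deficit equals ||v − Σ <v,e_j> e_j||^2, the squared distance from v to span{e_j}.)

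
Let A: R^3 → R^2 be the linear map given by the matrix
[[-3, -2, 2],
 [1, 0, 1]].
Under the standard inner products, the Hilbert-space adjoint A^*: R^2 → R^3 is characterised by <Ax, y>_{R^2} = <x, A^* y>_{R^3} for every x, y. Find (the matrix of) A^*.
A^* = A^T =
[[-3, 1],
 [-2, 0],
 [2, 1]]

For real matrices with standard dot products, the defining identity <Ax, y> = <x, A^* y> gives (Ax)^T y = x^T (A^*) y, i.e. x^T A^T y = x^T (A^*) y. Since this holds for all x, y, we must have A^* = A^T. Therefore
A^* =
[[-3, 1],
 [-2, 0],
 [2, 1]].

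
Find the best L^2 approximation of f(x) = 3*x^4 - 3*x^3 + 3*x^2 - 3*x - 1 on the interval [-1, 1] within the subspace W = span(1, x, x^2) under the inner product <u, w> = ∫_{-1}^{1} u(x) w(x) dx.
g(x) = 39*x^2/7 - 24*x/5 - 44/35

The best approximation g ∈ W is the orthogonal projection of f onto W. Writing g = a_0 + a_1 x + a_2 x^2, the coefficients solve the normal equations G · a = b where
  G_{ij} = <φ_i, φ_j> and b_i = <f, φ_i>, with φ_0 = 1, φ_1 = x, φ_2 = x^2.
G =
  [2, 0, 2/3]
  [0, 2/3, 0]
  [2/3, 0, 2/5],
b = (6/5, -16/5, 146/105).
Solving gives a_0 = -44/35, a_1 = -24/5, a_2 = 39/7, so
  g(x) = 39*x^2/7 - 24*x/5 - 44/35.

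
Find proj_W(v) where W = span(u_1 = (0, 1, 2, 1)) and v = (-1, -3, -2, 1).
proj_W(v) = (0, -1, -2, -1)

Set up U = [u_1 | ... | u_1] ∈ R^(4×1). The projector onto W = col(U) is P = U (U^T U)^(-1) U^T.
Compute U^T U =
  [6],
and U^T v = (-6).
Solve U^T U · c = U^T v for the coefficients: c = (-1). The projection is proj_W(v) = U c.
Check: (v - proj_W(v)) · u_1 = 0  (should be 0).
Result: proj_W(v) = (0, -1, -2, -1).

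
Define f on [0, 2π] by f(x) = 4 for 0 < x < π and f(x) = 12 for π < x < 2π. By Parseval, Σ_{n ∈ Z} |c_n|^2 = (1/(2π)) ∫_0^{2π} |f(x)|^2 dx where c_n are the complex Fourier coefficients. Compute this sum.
Σ |c_n|^2 = 80

Parseval equates the L^2 energy of f (normalised by 1/(2π)) with the ℓ^2 sum of its Fourier coefficients: (1/(2π)) ∫_0^{2π} |f|^2 = Σ |c_n|^2.
Compute the left side: (1/(2π)) [∫_0^π 4^2 dx + ∫_π^{2π} 12^2 dx] = (1/(2π)) · (16π + 144π) = (16 + 144)/2 = 80.
So Σ_{n ∈ Z} |c_n|^2 = 80.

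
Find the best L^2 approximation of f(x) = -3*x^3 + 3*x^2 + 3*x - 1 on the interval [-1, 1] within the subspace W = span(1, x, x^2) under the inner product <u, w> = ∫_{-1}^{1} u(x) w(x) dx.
g(x) = 3*x^2 + 6*x/5 - 1

The best approximation g ∈ W is the orthogonal projection of f onto W. Writing g = a_0 + a_1 x + a_2 x^2, the coefficients solve the normal equations G · a = b where
  G_{ij} = <φ_i, φ_j> and b_i = <f, φ_i>, with φ_0 = 1, φ_1 = x, φ_2 = x^2.
G =
  [2, 0, 2/3]
  [0, 2/3, 0]
  [2/3, 0, 2/5],
b = (0, 4/5, 8/15).
Solving gives a_0 = -1, a_1 = 6/5, a_2 = 3, so
  g(x) = 3*x^2 + 6*x/5 - 1.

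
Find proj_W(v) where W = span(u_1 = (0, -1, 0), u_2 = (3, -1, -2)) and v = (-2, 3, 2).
proj_W(v) = (-30/13, 3, 20/13)

Set up U = [u_1 | ... | u_2] ∈ R^(3×2). The projector onto W = col(U) is P = U (U^T U)^(-1) U^T.
Compute U^T U =
  [1, 1]
  [1, 14],
and U^T v = (-3, -13).
Solve U^T U · c = U^T v for the coefficients: c = (-29/13, -10/13). The projection is proj_W(v) = U c.
Check: (v - proj_W(v)) · u_1 = 0  (should be 0).
Check: (v - proj_W(v)) · u_2 = 0  (should be 0).
Result: proj_W(v) = (-30/13, 3, 20/13).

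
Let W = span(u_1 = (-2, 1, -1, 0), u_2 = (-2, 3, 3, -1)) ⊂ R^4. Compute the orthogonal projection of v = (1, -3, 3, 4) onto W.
proj_W(v) = (164/61, -86/61, 74/61, 2/61)

Set up U = [u_1 | ... | u_2] ∈ R^(4×2). The projector onto W = col(U) is P = U (U^T U)^(-1) U^T.
Compute U^T U =
  [6, 4]
  [4, 23],
and U^T v = (-8, -6).
Solve U^T U · c = U^T v for the coefficients: c = (-80/61, -2/61). The projection is proj_W(v) = U c.
Check: (v - proj_W(v)) · u_1 = 0  (should be 0).
Check: (v - proj_W(v)) · u_2 = 0  (should be 0).
Result: proj_W(v) = (164/61, -86/61, 74/61, 2/61).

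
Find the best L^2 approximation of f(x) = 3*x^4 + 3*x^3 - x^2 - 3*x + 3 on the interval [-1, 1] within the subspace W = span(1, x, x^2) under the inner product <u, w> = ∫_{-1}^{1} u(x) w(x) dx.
g(x) = 11*x^2/7 - 6*x/5 + 96/35

The best approximation g ∈ W is the orthogonal projection of f onto W. Writing g = a_0 + a_1 x + a_2 x^2, the coefficients solve the normal equations G · a = b where
  G_{ij} = <φ_i, φ_j> and b_i = <f, φ_i>, with φ_0 = 1, φ_1 = x, φ_2 = x^2.
G =
  [2, 0, 2/3]
  [0, 2/3, 0]
  [2/3, 0, 2/5],
b = (98/15, -4/5, 86/35).
Solving gives a_0 = 96/35, a_1 = -6/5, a_2 = 11/7, so
  g(x) = 11*x^2/7 - 6*x/5 + 96/35.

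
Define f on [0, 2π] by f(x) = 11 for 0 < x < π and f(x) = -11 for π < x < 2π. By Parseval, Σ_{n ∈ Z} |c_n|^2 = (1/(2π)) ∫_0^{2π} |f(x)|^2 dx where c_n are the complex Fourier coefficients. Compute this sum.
Σ |c_n|^2 = 121

Parseval equates the L^2 energy of f (normalised by 1/(2π)) with the ℓ^2 sum of its Fourier coefficients: (1/(2π)) ∫_0^{2π} |f|^2 = Σ |c_n|^2.
Compute the left side: (1/(2π)) [∫_0^π 11^2 dx + ∫_π^{2π} (-11)^2 dx] = (1/(2π)) · (121π + 121π) = (121 + 121)/2 = 121.
So Σ_{n ∈ Z} |c_n|^2 = 121.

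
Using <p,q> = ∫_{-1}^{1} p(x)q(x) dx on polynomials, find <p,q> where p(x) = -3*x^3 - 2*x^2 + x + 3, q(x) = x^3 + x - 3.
<p,q> = -1574/105

Expand the product: p(x)·q(x) = -3*x^6 - 2*x^5 - 2*x^4 + 10*x^3 + 7*x^2 - 9.
∫_{-1}^{1} of each monomial x^k gives [2/(k+1) if k even, 0 if k odd]. Integrating term-by-term (or equivalently evaluating the antiderivative F(x) = -3*x^7/7 - x^6/3 - 2*x^5/5 + 5*x^4/2 + 7*x^3/3 - 9*x at the endpoints):
  F(1) − F(−1) = -373/70 − (2029/210) = -1574/105.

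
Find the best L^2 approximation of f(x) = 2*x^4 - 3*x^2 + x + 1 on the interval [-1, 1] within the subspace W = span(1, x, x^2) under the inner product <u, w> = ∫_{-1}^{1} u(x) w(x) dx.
g(x) = -9*x^2/7 + x + 29/35

The best approximation g ∈ W is the orthogonal projection of f onto W. Writing g = a_0 + a_1 x + a_2 x^2, the coefficients solve the normal equations G · a = b where
  G_{ij} = <φ_i, φ_j> and b_i = <f, φ_i>, with φ_0 = 1, φ_1 = x, φ_2 = x^2.
G =
  [2, 0, 2/3]
  [0, 2/3, 0]
  [2/3, 0, 2/5],
b = (4/5, 2/3, 4/105).
Solving gives a_0 = 29/35, a_1 = 1, a_2 = -9/7, so
  g(x) = -9*x^2/7 + x + 29/35.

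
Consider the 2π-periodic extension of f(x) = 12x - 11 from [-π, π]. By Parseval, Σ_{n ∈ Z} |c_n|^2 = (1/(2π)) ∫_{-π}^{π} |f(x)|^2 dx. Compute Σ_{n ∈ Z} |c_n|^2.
Σ |c_n|^2 = 48π^2 + 121

Expand and integrate term by term over [-π, π]:
  ∫ (12x)^2 dx = 144·(2π^3/3); ∫ 2·12·(-11)·x dx = 0 (odd integrand); ∫ (-11)^2 dx = 121·2π.
So (1/(2π)) ∫_{-π}^{π} (12x - 11)^2 dx = 144π^2/3 + 121 = 48π^2 + 121.
Parseval ⇒ Σ |c_n|^2 = 48π^2 + 121.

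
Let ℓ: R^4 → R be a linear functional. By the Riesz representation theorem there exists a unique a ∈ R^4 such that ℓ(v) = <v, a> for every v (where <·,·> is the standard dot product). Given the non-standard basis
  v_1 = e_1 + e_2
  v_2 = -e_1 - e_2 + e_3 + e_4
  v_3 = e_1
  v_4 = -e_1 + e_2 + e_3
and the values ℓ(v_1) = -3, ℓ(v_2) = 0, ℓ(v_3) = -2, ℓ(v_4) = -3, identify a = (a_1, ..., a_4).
a = (-2, -1, -4, 1)

Write a = (a_1, ..., a_4) in the standard basis. For each basis vector v_i, ℓ(v_i) = <v_i, a> is a linear equation in the a_j's. Collect the n equations into a matrix system V a = ℓ, where row i of V is v_i (expressed in the standard basis). Since V is invertible (lower-triangular with 1s on the diagonal, up to permutation), solve by back-substitution:
  V =
[[1, 1, 0, 0],
 [-1, -1, 1, 1],
 [1, 0, 0, 0],
 [-1, 1, 1, 0]]
  V a = (-3, 0, -2, -3)
Solving gives a = (-2, -1, -4, 1).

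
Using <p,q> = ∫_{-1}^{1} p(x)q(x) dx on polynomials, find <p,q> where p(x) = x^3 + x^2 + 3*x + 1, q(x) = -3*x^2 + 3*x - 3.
<p,q> = -4

Expand the product: p(x)·q(x) = -3*x^5 - 9*x^3 + 3*x^2 - 6*x - 3.
∫_{-1}^{1} of each monomial x^k gives [2/(k+1) if k even, 0 if k odd]. Integrating term-by-term (or equivalently evaluating the antiderivative F(x) = -x^6/2 - 9*x^4/4 + x^3 - 3*x^2 - 3*x at the endpoints):
  F(1) − F(−1) = -31/4 − (-15/4) = -4.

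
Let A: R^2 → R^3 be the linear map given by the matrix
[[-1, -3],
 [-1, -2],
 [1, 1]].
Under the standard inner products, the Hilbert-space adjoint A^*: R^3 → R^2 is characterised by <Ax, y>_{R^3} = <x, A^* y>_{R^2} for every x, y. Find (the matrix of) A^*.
A^* = A^T =
[[-1, -1, 1],
 [-3, -2, 1]]

For real matrices with standard dot products, the defining identity <Ax, y> = <x, A^* y> gives (Ax)^T y = x^T (A^*) y, i.e. x^T A^T y = x^T (A^*) y. Since this holds for all x, y, we must have A^* = A^T. Therefore
A^* =
[[-1, -1, 1],
 [-3, -2, 1]].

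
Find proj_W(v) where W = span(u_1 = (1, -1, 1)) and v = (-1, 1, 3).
proj_W(v) = (1/3, -1/3, 1/3)

Set up U = [u_1 | ... | u_1] ∈ R^(3×1). The projector onto W = col(U) is P = U (U^T U)^(-1) U^T.
Compute U^T U =
  [3],
and U^T v = (1).
Solve U^T U · c = U^T v for the coefficients: c = (1/3). The projection is proj_W(v) = U c.
Check: (v - proj_W(v)) · u_1 = 0  (should be 0).
Result: proj_W(v) = (1/3, -1/3, 1/3).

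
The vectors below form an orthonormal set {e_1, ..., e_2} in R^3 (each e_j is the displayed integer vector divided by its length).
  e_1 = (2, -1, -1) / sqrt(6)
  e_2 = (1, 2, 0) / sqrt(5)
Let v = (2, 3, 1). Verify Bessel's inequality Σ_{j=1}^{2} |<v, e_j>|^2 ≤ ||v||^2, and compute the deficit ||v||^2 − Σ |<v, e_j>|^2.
Σ |<v, e_j>|^2 = 64/5; ||v||^2 = 14; deficit = 6/5

Write each e_j = u_j / sqrt(<u_j, u_j>) where u_j is the displayed integer vector. Then <v, e_j> = <v, u_j> / sqrt(<u_j, u_j>), so |<v, e_j>|^2 = <v, u_j>^2 / <u_j, u_j>.
Coefficients: <v, e_1> = 0/sqrt(6), <v, e_2> = 8/sqrt(5).
Square and sum: Σ |<v, e_j>|^2 = 64/5.
Compute ||v||^2 = v·v = 14.
Deficit = 14 − 64/5 = 6/5 ≥ 0, confirming Bessel's inequality. (The deficit equals ||v − Σ <v,e_j> e_j||^2, the squared distance from v to span{e_j}.)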